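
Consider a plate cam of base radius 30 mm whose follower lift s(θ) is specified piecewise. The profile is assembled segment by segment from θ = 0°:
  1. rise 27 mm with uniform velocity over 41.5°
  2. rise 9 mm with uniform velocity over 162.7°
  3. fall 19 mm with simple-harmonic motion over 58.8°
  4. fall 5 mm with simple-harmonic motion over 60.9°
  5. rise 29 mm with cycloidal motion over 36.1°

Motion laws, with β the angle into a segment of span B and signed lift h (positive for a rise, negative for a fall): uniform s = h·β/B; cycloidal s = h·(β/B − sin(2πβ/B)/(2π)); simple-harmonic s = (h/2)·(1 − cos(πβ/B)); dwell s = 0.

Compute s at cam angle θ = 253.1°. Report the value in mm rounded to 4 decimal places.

seg 1 [0°–41.5°] uniform, h=27: full span → s += 27 → s = 27.0000
seg 2 [41.5°–204.2°] uniform, h=9: full span → s += 9 → s = 36.0000
seg 3 [204.2°–263°] simple-harmonic, h=-19: θ=253.1° here. β=48.9, B=58.8. -19/2·(1 − cos(π·0.8316)) = -17.7017 → s = 18.2983

18.2983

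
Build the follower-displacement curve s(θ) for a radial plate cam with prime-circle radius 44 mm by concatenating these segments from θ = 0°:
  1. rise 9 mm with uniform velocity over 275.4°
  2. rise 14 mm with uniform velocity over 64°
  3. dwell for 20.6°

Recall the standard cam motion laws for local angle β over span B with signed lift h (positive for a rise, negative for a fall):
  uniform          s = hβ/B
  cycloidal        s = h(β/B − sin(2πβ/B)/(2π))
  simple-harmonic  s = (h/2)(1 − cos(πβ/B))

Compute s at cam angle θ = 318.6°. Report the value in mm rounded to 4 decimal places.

seg 1 [0°–275.4°] uniform, h=9: full span → s += 9 → s = 9.0000
seg 2 [275.4°–339.4°] uniform, h=14: θ=318.6° here. β=43.2, B=64. 14·43.2/64 = 9.4500 → s = 18.4500

18.4500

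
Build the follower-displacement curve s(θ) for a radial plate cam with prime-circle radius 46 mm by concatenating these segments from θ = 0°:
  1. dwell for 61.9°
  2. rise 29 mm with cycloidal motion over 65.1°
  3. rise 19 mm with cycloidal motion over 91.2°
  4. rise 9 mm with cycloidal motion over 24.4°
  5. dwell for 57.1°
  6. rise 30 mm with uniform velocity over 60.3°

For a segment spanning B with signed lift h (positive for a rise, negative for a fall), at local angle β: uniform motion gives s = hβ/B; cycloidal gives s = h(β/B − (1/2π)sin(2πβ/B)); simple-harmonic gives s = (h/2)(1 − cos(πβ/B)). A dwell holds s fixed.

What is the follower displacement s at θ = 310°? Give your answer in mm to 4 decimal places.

seg 1 [0°–61.9°] dwell: s stays 0.0000
seg 2 [61.9°–127°] cycloidal, h=29: full span → s += 29 → s = 29.0000
seg 3 [127°–218.2°] cycloidal, h=19: full span → s += 19 → s = 48.0000
seg 4 [218.2°–242.6°] cycloidal, h=9: full span → s += 9 → s = 57.0000
seg 5 [242.6°–299.7°] dwell: s stays 57.0000
seg 6 [299.7°–360°] uniform, h=30: θ=310° here. β=10.3, B=60.3. 30·10.3/60.3 = 5.1244 → s = 62.1244

62.1244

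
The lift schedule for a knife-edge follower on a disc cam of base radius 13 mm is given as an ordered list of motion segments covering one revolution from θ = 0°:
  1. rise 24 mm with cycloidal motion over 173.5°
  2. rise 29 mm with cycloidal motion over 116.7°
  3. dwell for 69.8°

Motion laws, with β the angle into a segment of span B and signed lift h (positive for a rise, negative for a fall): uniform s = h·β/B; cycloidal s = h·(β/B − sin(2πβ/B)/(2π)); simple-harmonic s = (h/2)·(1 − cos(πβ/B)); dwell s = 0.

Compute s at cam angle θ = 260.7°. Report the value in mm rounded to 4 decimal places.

seg 1 [0°–173.5°] cycloidal, h=24: full span → s += 24 → s = 24.0000
seg 2 [173.5°–290.2°] cycloidal, h=29: θ=260.7° here. β=87.2, B=116.7. 29·(0.7472 − sin(2π·0.7472)/(2π)) = 26.2840 → s = 50.2840

50.2840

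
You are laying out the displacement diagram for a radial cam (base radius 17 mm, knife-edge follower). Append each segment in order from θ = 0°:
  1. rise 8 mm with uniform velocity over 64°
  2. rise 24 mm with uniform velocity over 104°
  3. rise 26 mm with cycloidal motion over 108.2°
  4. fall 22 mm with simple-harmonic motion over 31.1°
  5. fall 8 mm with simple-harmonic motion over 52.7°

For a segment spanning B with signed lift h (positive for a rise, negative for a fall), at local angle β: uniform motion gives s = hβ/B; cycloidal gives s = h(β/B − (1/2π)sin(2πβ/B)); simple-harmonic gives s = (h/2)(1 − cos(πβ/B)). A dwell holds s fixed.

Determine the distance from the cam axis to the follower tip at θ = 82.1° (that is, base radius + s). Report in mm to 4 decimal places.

seg 1 [0°–64°] uniform, h=8: full span → s += 8 → s = 8.0000
seg 2 [64°–168°] uniform, h=24: θ=82.1° here. β=18.1, B=104. 24·18.1/104 = 4.1769 → s = 12.1769
radial distance = base radius + s = 17 + 12.1769 = 29.1769

29.1769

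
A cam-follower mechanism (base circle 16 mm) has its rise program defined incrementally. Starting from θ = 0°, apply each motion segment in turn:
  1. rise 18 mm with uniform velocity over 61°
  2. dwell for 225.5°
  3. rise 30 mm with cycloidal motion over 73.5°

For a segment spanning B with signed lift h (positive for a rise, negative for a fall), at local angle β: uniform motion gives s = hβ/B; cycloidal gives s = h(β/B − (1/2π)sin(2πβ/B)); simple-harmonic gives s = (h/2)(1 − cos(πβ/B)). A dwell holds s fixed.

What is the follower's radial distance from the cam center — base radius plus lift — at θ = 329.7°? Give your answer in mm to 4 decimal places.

seg 1 [0°–61°] uniform, h=18: full span → s += 18 → s = 18.0000
seg 2 [61°–286.5°] dwell: s stays 18.0000
seg 3 [286.5°–360°] cycloidal, h=30: θ=329.7° here. β=43.2, B=73.5. 30·(0.5878 − sin(2π·0.5878)/(2π)) = 20.1339 → s = 38.1339
radial distance = base radius + s = 16 + 38.1339 = 54.1339

54.1339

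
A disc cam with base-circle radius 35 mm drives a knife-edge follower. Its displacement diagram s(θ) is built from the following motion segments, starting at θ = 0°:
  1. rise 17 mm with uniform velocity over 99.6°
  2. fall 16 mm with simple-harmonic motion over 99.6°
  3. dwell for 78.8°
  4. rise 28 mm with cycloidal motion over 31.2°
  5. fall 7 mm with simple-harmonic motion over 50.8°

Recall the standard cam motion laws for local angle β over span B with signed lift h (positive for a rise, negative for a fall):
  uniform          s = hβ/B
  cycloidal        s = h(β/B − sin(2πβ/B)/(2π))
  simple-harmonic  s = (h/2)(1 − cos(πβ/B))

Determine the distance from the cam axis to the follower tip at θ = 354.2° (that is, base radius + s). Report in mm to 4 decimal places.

seg 1 [0°–99.6°] uniform, h=17: full span → s += 17 → s = 17.0000
seg 2 [99.6°–199.2°] simple-harmonic, h=-16: full span → s += -16 → s = 1.0000
seg 3 [199.2°–278°] dwell: s stays 1.0000
seg 4 [278°–309.2°] cycloidal, h=28: full span → s += 28 → s = 29.0000
seg 5 [309.2°–360°] simple-harmonic, h=-7: θ=354.2° here. β=45, B=50.8. -7/2·(1 − cos(π·0.8858)) = -6.7773 → s = 22.2227
radial distance = base radius + s = 35 + 22.2227 = 57.2227

57.2227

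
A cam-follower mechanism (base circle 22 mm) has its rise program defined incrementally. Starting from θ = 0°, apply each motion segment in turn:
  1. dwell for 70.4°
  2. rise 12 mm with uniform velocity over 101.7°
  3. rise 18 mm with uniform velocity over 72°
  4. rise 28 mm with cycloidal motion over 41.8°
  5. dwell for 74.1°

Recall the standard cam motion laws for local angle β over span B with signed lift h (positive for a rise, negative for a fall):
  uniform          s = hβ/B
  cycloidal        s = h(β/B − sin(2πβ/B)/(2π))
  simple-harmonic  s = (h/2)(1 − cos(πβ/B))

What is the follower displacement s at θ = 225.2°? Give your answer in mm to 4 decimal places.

seg 1 [0°–70.4°] dwell: s stays 0.0000
seg 2 [70.4°–172.1°] uniform, h=12: full span → s += 12 → s = 12.0000
seg 3 [172.1°–244.1°] uniform, h=18: θ=225.2° here. β=53.1, B=72. 18·53.1/72 = 13.2750 → s = 25.2750

25.2750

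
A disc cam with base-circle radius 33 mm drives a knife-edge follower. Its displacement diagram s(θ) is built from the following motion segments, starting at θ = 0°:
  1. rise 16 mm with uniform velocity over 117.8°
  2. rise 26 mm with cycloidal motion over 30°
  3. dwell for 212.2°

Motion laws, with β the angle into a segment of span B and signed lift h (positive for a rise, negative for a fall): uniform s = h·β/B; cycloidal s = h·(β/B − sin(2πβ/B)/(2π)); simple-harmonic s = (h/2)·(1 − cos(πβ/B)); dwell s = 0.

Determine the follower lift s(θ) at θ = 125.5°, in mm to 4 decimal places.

seg 1 [0°–117.8°] uniform, h=16: full span → s += 16 → s = 16.0000
seg 2 [117.8°–147.8°] cycloidal, h=26: θ=125.5° here. β=7.7, B=30. 26·(0.2567 − sin(2π·0.2567)/(2π)) = 2.5389 → s = 18.5389

18.5389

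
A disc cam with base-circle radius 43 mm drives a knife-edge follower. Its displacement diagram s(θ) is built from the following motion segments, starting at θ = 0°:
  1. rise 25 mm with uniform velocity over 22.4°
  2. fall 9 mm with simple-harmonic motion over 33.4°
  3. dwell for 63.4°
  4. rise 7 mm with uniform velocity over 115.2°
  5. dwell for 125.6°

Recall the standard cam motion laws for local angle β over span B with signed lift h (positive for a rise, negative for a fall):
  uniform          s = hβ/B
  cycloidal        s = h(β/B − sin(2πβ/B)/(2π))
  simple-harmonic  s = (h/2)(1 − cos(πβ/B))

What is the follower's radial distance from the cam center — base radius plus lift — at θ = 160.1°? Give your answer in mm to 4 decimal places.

seg 1 [0°–22.4°] uniform, h=25: full span → s += 25 → s = 25.0000
seg 2 [22.4°–55.8°] simple-harmonic, h=-9: full span → s += -9 → s = 16.0000
seg 3 [55.8°–119.2°] dwell: s stays 16.0000
seg 4 [119.2°–234.4°] uniform, h=7: θ=160.1° here. β=40.9, B=115.2. 7·40.9/115.2 = 2.4852 → s = 18.4852
radial distance = base radius + s = 43 + 18.4852 = 61.4852

61.4852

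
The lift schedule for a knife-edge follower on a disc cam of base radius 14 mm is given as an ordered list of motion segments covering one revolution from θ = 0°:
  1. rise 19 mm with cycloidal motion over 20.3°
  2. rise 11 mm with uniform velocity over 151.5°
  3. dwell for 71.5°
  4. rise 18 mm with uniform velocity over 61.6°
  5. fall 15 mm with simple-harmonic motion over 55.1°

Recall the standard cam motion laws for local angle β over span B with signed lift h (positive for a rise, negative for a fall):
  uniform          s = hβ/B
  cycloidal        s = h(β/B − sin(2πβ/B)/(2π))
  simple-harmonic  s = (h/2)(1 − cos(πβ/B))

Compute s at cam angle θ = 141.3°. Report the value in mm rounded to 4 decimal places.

seg 1 [0°–20.3°] cycloidal, h=19: full span → s += 19 → s = 19.0000
seg 2 [20.3°–171.8°] uniform, h=11: θ=141.3° here. β=121, B=151.5. 11·121/151.5 = 8.7855 → s = 27.7855

27.7855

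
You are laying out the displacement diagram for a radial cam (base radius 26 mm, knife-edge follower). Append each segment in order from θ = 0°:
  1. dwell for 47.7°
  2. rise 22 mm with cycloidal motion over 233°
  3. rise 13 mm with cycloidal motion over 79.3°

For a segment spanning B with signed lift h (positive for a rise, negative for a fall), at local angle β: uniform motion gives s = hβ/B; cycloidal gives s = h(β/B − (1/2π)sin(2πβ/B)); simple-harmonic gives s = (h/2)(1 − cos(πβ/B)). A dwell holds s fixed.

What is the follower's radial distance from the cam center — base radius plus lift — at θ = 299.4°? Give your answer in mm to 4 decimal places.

seg 1 [0°–47.7°] dwell: s stays 0.0000
seg 2 [47.7°–280.7°] cycloidal, h=22: full span → s += 22 → s = 22.0000
seg 3 [280.7°–360°] cycloidal, h=13: θ=299.4° here. β=18.7, B=79.3. 13·(0.2358 − sin(2π·0.2358)/(2π)) = 1.0048 → s = 23.0048
radial distance = base radius + s = 26 + 23.0048 = 49.0048

49.0048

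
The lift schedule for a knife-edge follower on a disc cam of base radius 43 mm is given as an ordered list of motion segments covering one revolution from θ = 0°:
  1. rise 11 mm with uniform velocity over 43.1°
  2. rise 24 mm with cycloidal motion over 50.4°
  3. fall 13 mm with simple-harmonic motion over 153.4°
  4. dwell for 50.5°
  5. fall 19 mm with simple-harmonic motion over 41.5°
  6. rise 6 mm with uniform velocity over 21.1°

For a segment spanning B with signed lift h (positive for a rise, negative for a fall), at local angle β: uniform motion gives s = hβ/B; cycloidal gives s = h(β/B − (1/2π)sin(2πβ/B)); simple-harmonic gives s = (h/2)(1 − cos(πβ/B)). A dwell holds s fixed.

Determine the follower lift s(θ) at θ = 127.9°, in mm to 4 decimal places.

seg 1 [0°–43.1°] uniform, h=11: full span → s += 11 → s = 11.0000
seg 2 [43.1°–93.5°] cycloidal, h=24: full span → s += 24 → s = 35.0000
seg 3 [93.5°–246.9°] simple-harmonic, h=-13: θ=127.9° here. β=34.4, B=153.4. -13/2·(1 − cos(π·0.2243)) = -1.5474 → s = 33.4526

33.4526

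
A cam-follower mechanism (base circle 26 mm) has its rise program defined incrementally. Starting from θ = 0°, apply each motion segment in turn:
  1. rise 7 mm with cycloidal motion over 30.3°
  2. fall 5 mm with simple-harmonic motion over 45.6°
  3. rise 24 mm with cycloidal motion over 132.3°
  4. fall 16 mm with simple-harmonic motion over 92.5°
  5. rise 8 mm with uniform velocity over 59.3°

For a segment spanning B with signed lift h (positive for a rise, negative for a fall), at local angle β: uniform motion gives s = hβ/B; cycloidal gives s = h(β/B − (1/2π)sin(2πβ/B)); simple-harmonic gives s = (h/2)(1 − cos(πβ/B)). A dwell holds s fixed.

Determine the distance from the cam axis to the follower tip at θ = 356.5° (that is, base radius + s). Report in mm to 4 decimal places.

seg 1 [0°–30.3°] cycloidal, h=7: full span → s += 7 → s = 7.0000
seg 2 [30.3°–75.9°] simple-harmonic, h=-5: full span → s += -5 → s = 2.0000
seg 3 [75.9°–208.2°] cycloidal, h=24: full span → s += 24 → s = 26.0000
seg 4 [208.2°–300.7°] simple-harmonic, h=-16: full span → s += -16 → s = 10.0000
seg 5 [300.7°–360°] uniform, h=8: θ=356.5° here. β=55.8, B=59.3. 8·55.8/59.3 = 7.5278 → s = 17.5278
radial distance = base radius + s = 26 + 17.5278 = 43.5278

43.5278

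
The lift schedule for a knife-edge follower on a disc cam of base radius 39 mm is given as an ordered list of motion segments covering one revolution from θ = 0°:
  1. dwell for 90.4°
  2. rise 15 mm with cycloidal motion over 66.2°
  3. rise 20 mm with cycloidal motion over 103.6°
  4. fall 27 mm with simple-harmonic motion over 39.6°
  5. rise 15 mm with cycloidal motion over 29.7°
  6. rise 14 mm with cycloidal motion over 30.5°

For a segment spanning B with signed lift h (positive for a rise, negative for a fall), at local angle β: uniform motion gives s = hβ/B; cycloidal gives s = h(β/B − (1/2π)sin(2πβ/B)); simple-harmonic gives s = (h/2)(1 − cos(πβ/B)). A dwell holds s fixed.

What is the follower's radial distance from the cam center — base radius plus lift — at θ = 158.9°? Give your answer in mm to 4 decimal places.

seg 1 [0°–90.4°] dwell: s stays 0.0000
seg 2 [90.4°–156.6°] cycloidal, h=15: full span → s += 15 → s = 15.0000
seg 3 [156.6°–260.2°] cycloidal, h=20: θ=158.9° here. β=2.3, B=103.6. 20·(0.0222 − sin(2π·0.0222)/(2π)) = 0.0014 → s = 15.0014
radial distance = base radius + s = 39 + 15.0014 = 54.0014

54.0014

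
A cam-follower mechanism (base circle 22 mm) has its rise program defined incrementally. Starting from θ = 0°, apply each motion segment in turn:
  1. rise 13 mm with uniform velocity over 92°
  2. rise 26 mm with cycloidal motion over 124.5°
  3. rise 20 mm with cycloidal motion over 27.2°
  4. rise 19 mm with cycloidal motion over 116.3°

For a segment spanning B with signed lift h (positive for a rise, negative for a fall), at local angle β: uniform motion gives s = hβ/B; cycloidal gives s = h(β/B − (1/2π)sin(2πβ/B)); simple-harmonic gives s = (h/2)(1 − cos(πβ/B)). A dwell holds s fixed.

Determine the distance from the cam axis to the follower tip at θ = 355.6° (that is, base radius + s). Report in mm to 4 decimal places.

seg 1 [0°–92°] uniform, h=13: full span → s += 13 → s = 13.0000
seg 2 [92°–216.5°] cycloidal, h=26: full span → s += 26 → s = 39.0000
seg 3 [216.5°–243.7°] cycloidal, h=20: full span → s += 20 → s = 59.0000
seg 4 [243.7°–360°] cycloidal, h=19: θ=355.6° here. β=111.9, B=116.3. 19·(0.9622 − sin(2π·0.9622)/(2π)) = 18.9932 → s = 77.9932
radial distance = base radius + s = 22 + 77.9932 = 99.9932

99.9932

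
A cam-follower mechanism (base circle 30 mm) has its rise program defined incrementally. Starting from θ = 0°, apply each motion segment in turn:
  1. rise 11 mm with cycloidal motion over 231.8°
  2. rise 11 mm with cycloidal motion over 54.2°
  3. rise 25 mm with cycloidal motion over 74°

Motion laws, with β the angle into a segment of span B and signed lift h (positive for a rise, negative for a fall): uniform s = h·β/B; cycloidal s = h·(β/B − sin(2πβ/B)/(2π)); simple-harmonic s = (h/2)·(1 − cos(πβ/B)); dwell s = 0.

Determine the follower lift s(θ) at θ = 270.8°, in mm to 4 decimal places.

seg 1 [0°–231.8°] cycloidal, h=11: full span → s += 11 → s = 11.0000
seg 2 [231.8°–286°] cycloidal, h=11: θ=270.8° here. β=39, B=54.2. 11·(0.7196 − sin(2π·0.7196)/(2π)) = 9.6339 → s = 20.6339

20.6339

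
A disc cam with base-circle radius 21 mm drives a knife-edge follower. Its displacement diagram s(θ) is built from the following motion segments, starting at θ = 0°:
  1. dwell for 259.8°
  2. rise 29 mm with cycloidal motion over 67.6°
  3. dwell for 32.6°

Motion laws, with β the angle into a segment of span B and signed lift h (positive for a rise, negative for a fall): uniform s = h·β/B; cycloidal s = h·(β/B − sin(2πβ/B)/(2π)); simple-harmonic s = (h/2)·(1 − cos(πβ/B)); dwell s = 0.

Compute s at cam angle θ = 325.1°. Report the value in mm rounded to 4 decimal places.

seg 1 [0°–259.8°] dwell: s stays 0.0000
seg 2 [259.8°–327.4°] cycloidal, h=29: θ=325.1° here. β=65.3, B=67.6. 29·(0.9660 − sin(2π·0.9660)/(2π)) = 28.9925 → s = 28.9925

28.9925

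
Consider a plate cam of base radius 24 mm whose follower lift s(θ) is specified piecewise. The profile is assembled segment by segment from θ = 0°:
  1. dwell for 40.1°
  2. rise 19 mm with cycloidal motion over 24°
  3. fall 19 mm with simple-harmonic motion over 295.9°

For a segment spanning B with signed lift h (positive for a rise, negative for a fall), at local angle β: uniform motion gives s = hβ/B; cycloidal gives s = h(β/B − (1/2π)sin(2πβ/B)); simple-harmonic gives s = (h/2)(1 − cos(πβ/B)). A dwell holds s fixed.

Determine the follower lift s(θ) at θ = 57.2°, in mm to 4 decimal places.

seg 1 [0°–40.1°] dwell: s stays 0.0000
seg 2 [40.1°–64.1°] cycloidal, h=19: θ=57.2° here. β=17.1, B=24. 19·(0.7125 − sin(2π·0.7125)/(2π)) = 16.4779 → s = 16.4779

16.4779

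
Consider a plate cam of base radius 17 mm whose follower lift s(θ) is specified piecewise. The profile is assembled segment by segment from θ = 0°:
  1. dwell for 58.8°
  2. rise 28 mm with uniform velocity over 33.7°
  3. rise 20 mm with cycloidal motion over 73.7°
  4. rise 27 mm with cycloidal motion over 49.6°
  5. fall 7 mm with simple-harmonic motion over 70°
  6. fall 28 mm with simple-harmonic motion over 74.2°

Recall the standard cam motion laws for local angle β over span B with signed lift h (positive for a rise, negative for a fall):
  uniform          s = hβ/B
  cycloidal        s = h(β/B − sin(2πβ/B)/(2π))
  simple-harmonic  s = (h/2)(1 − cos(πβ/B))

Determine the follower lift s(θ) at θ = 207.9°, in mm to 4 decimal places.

seg 1 [0°–58.8°] dwell: s stays 0.0000
seg 2 [58.8°–92.5°] uniform, h=28: full span → s += 28 → s = 28.0000
seg 3 [92.5°–166.2°] cycloidal, h=20: full span → s += 20 → s = 48.0000
seg 4 [166.2°–215.8°] cycloidal, h=27: θ=207.9° here. β=41.7, B=49.6. 27·(0.8407 − sin(2π·0.8407)/(2π)) = 26.3173 → s = 74.3173

74.3173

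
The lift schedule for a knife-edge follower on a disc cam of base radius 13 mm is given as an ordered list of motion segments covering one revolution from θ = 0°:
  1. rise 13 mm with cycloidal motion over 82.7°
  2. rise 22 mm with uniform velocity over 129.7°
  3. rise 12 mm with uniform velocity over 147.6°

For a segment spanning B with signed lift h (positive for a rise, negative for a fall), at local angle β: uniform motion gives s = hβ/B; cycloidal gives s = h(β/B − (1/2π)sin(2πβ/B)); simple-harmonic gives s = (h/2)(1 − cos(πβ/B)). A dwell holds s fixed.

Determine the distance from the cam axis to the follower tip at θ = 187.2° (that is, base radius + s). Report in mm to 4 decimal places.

seg 1 [0°–82.7°] cycloidal, h=13: full span → s += 13 → s = 13.0000
seg 2 [82.7°–212.4°] uniform, h=22: θ=187.2° here. β=104.5, B=129.7. 22·104.5/129.7 = 17.7255 → s = 30.7255
radial distance = base radius + s = 13 + 30.7255 = 43.7255

43.7255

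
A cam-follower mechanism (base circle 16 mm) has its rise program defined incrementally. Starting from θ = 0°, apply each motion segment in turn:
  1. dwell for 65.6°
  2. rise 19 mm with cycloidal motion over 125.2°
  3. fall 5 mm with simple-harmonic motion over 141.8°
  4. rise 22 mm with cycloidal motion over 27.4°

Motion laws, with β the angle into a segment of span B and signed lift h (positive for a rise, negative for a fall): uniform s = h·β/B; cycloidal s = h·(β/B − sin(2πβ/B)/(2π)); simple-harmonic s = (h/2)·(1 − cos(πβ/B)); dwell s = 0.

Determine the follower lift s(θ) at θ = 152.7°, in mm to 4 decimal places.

seg 1 [0°–65.6°] dwell: s stays 0.0000
seg 2 [65.6°–190.8°] cycloidal, h=19: θ=152.7° here. β=87.1, B=125.2. 19·(0.6957 − sin(2π·0.6957)/(2π)) = 16.0676 → s = 16.0676

16.0676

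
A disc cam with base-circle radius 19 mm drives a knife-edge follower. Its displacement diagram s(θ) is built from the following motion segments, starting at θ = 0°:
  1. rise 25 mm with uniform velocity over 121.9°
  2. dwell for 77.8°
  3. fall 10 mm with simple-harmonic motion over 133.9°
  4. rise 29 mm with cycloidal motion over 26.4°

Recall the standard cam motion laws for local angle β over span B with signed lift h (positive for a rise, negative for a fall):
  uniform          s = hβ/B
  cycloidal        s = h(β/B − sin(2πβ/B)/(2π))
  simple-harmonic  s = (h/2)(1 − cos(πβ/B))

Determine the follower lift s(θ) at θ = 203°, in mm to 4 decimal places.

seg 1 [0°–121.9°] uniform, h=25: full span → s += 25 → s = 25.0000
seg 2 [121.9°–199.7°] dwell: s stays 25.0000
seg 3 [199.7°–333.6°] simple-harmonic, h=-10: θ=203° here. β=3.3, B=133.9. -10/2·(1 − cos(π·0.0246)) = -0.0150 → s = 24.9850

24.9850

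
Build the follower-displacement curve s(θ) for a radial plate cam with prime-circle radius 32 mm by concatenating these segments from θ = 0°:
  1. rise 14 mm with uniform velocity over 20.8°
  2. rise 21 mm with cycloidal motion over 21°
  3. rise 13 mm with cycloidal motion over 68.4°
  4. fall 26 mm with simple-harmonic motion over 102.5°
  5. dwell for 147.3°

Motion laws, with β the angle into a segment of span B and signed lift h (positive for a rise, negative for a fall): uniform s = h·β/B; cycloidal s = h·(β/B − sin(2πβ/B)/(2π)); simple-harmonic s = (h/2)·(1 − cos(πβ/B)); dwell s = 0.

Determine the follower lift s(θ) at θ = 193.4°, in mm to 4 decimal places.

seg 1 [0°–20.8°] uniform, h=14: full span → s += 14 → s = 14.0000
seg 2 [20.8°–41.8°] cycloidal, h=21: full span → s += 21 → s = 35.0000
seg 3 [41.8°–110.2°] cycloidal, h=13: full span → s += 13 → s = 48.0000
seg 4 [110.2°–212.7°] simple-harmonic, h=-26: θ=193.4° here. β=83.2, B=102.5. -26/2·(1 − cos(π·0.8117)) = -23.7911 → s = 24.2089

24.2089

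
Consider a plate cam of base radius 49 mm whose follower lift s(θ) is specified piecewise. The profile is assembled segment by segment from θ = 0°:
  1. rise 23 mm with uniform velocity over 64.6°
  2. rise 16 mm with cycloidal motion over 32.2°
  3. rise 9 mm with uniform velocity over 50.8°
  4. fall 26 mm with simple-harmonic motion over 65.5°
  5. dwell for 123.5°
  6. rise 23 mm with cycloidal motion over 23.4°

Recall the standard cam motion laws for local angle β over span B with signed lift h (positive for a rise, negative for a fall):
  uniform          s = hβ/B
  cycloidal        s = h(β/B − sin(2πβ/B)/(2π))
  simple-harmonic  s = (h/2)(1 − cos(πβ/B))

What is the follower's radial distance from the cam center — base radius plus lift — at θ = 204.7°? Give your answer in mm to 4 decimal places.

seg 1 [0°–64.6°] uniform, h=23: full span → s += 23 → s = 23.0000
seg 2 [64.6°–96.8°] cycloidal, h=16: full span → s += 16 → s = 39.0000
seg 3 [96.8°–147.6°] uniform, h=9: full span → s += 9 → s = 48.0000
seg 4 [147.6°–213.1°] simple-harmonic, h=-26: θ=204.7° here. β=57.1, B=65.5. -26/2·(1 − cos(π·0.8718)) = -24.9591 → s = 23.0409
radial distance = base radius + s = 49 + 23.0409 = 72.0409

72.0409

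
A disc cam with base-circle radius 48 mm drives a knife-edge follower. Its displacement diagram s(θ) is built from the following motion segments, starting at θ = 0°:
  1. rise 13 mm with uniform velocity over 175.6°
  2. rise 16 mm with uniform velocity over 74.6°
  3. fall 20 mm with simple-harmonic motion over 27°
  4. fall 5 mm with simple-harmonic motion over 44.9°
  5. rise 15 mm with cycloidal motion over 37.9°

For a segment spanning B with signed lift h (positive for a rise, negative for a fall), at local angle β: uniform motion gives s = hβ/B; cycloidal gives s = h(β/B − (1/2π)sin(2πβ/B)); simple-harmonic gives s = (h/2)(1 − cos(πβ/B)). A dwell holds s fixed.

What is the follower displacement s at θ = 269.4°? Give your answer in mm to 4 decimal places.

seg 1 [0°–175.6°] uniform, h=13: full span → s += 13 → s = 13.0000
seg 2 [175.6°–250.2°] uniform, h=16: full span → s += 16 → s = 29.0000
seg 3 [250.2°–277.2°] simple-harmonic, h=-20: θ=269.4° here. β=19.2, B=27. -20/2·(1 − cos(π·0.7111)) = -16.1566 → s = 12.8434

12.8434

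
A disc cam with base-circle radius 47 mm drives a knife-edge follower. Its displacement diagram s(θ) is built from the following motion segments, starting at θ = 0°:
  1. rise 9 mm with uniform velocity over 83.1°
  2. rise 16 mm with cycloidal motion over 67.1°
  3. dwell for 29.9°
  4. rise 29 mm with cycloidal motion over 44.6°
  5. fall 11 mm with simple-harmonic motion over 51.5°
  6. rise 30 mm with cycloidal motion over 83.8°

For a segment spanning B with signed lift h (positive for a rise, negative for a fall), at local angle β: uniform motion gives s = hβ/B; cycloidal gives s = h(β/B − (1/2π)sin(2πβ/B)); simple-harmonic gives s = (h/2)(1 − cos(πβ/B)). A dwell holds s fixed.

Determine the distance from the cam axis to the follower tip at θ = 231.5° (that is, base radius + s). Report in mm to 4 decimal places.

seg 1 [0°–83.1°] uniform, h=9: full span → s += 9 → s = 9.0000
seg 2 [83.1°–150.2°] cycloidal, h=16: full span → s += 16 → s = 25.0000
seg 3 [150.2°–180.1°] dwell: s stays 25.0000
seg 4 [180.1°–224.7°] cycloidal, h=29: full span → s += 29 → s = 54.0000
seg 5 [224.7°–276.2°] simple-harmonic, h=-11: θ=231.5° here. β=6.8, B=51.5. -11/2·(1 − cos(π·0.1320)) = -0.4664 → s = 53.5336
radial distance = base radius + s = 47 + 53.5336 = 100.5336

100.5336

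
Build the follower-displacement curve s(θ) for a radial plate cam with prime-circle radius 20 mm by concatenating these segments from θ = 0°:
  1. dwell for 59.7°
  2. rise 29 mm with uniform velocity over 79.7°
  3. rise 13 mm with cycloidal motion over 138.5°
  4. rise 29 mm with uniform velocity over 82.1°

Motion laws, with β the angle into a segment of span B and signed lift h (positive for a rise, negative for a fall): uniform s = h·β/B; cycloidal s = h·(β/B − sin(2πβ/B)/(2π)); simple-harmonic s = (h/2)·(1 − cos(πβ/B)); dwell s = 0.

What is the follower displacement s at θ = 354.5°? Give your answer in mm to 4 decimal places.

seg 1 [0°–59.7°] dwell: s stays 0.0000
seg 2 [59.7°–139.4°] uniform, h=29: full span → s += 29 → s = 29.0000
seg 3 [139.4°–277.9°] cycloidal, h=13: full span → s += 13 → s = 42.0000
seg 4 [277.9°–360°] uniform, h=29: θ=354.5° here. β=76.6, B=82.1. 29·76.6/82.1 = 27.0572 → s = 69.0572

69.0572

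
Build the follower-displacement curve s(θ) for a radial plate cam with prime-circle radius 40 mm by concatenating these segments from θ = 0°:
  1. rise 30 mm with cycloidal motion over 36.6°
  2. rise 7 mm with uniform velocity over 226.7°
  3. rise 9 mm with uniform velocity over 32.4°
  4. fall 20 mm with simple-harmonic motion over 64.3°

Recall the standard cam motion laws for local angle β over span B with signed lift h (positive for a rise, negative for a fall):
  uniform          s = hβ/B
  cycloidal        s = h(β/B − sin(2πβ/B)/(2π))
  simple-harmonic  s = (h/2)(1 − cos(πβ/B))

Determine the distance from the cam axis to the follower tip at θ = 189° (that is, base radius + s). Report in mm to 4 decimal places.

seg 1 [0°–36.6°] cycloidal, h=30: full span → s += 30 → s = 30.0000
seg 2 [36.6°–263.3°] uniform, h=7: θ=189° here. β=152.4, B=226.7. 7·152.4/226.7 = 4.7058 → s = 34.7058
radial distance = base radius + s = 40 + 34.7058 = 74.7058

74.7058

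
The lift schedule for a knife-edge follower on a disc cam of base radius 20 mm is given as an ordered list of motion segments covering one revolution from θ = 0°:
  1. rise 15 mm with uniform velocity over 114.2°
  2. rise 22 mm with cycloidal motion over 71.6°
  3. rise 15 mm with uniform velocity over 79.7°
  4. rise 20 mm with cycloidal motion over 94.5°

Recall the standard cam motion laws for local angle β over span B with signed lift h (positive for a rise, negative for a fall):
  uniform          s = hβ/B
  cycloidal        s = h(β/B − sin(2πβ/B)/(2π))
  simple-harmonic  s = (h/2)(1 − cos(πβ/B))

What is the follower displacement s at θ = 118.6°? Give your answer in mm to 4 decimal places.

seg 1 [0°–114.2°] uniform, h=15: full span → s += 15 → s = 15.0000
seg 2 [114.2°–185.8°] cycloidal, h=22: θ=118.6° here. β=4.4, B=71.6. 22·(0.0615 − sin(2π·0.0615)/(2π)) = 0.0333 → s = 15.0333

15.0333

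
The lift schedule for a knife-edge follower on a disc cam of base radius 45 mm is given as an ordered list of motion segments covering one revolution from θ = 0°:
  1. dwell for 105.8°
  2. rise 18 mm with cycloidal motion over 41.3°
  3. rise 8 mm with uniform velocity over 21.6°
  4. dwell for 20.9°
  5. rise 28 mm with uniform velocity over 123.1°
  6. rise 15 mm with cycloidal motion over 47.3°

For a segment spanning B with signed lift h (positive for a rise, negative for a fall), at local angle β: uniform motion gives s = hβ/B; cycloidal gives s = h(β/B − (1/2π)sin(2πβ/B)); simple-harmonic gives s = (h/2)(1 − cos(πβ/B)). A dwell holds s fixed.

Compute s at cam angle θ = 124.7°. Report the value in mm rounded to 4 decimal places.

seg 1 [0°–105.8°] dwell: s stays 0.0000
seg 2 [105.8°–147.1°] cycloidal, h=18: θ=124.7° here. β=18.9, B=41.3. 18·(0.4576 − sin(2π·0.4576)/(2π)) = 7.4836 → s = 7.4836

7.4836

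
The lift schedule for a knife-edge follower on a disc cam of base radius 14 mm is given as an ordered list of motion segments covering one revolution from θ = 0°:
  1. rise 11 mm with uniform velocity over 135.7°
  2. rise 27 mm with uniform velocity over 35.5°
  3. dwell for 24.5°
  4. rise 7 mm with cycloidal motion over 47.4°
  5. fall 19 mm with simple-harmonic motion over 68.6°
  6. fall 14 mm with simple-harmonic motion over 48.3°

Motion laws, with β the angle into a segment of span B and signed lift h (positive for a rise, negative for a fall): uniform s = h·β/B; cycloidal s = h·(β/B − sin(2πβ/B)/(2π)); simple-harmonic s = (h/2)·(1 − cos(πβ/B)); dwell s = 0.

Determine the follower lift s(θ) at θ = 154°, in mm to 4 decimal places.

seg 1 [0°–135.7°] uniform, h=11: full span → s += 11 → s = 11.0000
seg 2 [135.7°–171.2°] uniform, h=27: θ=154° here. β=18.3, B=35.5. 27·18.3/35.5 = 13.9183 → s = 24.9183

24.9183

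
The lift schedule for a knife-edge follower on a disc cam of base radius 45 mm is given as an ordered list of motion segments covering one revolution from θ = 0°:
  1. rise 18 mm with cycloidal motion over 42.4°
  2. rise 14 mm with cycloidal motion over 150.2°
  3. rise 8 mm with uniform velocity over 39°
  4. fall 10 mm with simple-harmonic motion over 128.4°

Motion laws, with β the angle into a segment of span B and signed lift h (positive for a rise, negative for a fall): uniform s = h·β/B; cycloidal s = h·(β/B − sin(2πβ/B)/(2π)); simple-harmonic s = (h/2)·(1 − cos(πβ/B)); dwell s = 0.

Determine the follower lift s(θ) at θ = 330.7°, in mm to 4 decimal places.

seg 1 [0°–42.4°] cycloidal, h=18: full span → s += 18 → s = 18.0000
seg 2 [42.4°–192.6°] cycloidal, h=14: full span → s += 14 → s = 32.0000
seg 3 [192.6°–231.6°] uniform, h=8: full span → s += 8 → s = 40.0000
seg 4 [231.6°–360°] simple-harmonic, h=-10: θ=330.7° here. β=99.1, B=128.4. -10/2·(1 − cos(π·0.7718)) = -8.7693 → s = 31.2307

31.2307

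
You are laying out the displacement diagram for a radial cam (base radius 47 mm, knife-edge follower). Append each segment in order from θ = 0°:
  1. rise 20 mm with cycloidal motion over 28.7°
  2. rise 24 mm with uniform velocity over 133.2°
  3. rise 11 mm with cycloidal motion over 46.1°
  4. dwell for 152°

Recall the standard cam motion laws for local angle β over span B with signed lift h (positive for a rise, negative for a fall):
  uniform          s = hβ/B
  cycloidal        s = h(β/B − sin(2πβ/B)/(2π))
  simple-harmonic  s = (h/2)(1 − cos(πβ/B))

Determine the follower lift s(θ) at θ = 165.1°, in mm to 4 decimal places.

seg 1 [0°–28.7°] cycloidal, h=20: full span → s += 20 → s = 20.0000
seg 2 [28.7°–161.9°] uniform, h=24: full span → s += 24 → s = 44.0000
seg 3 [161.9°–208°] cycloidal, h=11: θ=165.1° here. β=3.2, B=46.1. 11·(0.0694 − sin(2π·0.0694)/(2π)) = 0.0240 → s = 44.0240

44.0240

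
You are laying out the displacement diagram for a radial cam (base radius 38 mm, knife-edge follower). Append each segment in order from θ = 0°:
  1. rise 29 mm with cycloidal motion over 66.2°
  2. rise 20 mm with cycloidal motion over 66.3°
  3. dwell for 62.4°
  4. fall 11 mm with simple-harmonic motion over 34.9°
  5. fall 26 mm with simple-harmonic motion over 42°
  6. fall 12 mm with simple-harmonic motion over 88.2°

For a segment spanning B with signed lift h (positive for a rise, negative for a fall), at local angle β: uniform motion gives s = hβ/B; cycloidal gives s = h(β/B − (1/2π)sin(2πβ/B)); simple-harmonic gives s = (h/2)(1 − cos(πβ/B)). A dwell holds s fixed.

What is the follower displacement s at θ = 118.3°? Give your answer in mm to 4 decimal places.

seg 1 [0°–66.2°] cycloidal, h=29: full span → s += 29 → s = 29.0000
seg 2 [66.2°–132.5°] cycloidal, h=20: θ=118.3° here. β=52.1, B=66.3. 20·(0.7858 − sin(2π·0.7858)/(2π)) = 18.8193 → s = 47.8193

47.8193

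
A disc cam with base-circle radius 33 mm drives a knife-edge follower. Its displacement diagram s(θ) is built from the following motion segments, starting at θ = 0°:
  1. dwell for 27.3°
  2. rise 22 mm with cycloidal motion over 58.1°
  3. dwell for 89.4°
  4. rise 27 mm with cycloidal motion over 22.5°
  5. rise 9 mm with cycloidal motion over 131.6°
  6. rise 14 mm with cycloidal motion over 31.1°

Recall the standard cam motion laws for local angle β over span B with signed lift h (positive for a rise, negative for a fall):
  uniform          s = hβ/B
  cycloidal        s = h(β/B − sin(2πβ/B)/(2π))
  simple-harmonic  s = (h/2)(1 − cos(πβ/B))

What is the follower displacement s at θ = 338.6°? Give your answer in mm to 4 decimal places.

seg 1 [0°–27.3°] dwell: s stays 0.0000
seg 2 [27.3°–85.4°] cycloidal, h=22: full span → s += 22 → s = 22.0000
seg 3 [85.4°–174.8°] dwell: s stays 22.0000
seg 4 [174.8°–197.3°] cycloidal, h=27: full span → s += 27 → s = 49.0000
seg 5 [197.3°–328.9°] cycloidal, h=9: full span → s += 9 → s = 58.0000
seg 6 [328.9°–360°] cycloidal, h=14: θ=338.6° here. β=9.7, B=31.1. 14·(0.3119 − sin(2π·0.3119)/(2π)) = 2.3048 → s = 60.3048

60.3048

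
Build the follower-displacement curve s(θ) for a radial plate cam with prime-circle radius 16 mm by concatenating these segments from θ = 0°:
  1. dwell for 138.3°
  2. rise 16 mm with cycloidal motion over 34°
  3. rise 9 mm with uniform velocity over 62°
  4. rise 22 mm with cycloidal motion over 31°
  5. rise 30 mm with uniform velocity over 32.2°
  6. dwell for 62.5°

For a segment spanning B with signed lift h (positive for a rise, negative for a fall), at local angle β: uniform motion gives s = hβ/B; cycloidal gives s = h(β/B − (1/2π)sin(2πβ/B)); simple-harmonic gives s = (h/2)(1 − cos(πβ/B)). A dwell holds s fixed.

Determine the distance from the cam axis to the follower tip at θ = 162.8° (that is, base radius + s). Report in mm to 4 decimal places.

seg 1 [0°–138.3°] dwell: s stays 0.0000
seg 2 [138.3°–172.3°] cycloidal, h=16: θ=162.8° here. β=24.5, B=34. 16·(0.7206 − sin(2π·0.7206)/(2π)) = 14.0325 → s = 14.0325
radial distance = base radius + s = 16 + 14.0325 = 30.0325

30.0325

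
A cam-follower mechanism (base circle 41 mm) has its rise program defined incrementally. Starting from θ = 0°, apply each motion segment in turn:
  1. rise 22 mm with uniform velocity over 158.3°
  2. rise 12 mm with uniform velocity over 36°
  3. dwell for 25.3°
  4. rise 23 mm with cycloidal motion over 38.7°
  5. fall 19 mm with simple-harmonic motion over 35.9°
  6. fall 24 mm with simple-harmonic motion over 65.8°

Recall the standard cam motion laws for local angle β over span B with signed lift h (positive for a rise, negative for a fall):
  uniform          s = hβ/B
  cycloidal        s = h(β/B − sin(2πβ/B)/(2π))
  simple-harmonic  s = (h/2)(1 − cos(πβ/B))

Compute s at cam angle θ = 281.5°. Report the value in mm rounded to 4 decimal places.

seg 1 [0°–158.3°] uniform, h=22: full span → s += 22 → s = 22.0000
seg 2 [158.3°–194.3°] uniform, h=12: full span → s += 12 → s = 34.0000
seg 3 [194.3°–219.6°] dwell: s stays 34.0000
seg 4 [219.6°–258.3°] cycloidal, h=23: full span → s += 23 → s = 57.0000
seg 5 [258.3°–294.2°] simple-harmonic, h=-19: θ=281.5° here. β=23.2, B=35.9. -19/2·(1 − cos(π·0.6462)) = -13.7126 → s = 43.2874

43.2874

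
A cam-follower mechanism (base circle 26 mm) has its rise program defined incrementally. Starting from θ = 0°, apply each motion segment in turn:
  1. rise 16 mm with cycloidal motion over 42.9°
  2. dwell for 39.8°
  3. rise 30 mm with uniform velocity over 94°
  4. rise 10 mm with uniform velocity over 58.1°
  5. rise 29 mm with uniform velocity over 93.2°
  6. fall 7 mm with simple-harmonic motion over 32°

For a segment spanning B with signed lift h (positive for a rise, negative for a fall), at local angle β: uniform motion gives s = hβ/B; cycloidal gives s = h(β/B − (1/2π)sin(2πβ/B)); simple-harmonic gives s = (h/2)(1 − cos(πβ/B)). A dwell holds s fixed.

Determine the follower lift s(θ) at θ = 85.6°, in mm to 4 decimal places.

seg 1 [0°–42.9°] cycloidal, h=16: full span → s += 16 → s = 16.0000
seg 2 [42.9°–82.7°] dwell: s stays 16.0000
seg 3 [82.7°–176.7°] uniform, h=30: θ=85.6° here. β=2.9, B=94. 30·2.9/94 = 0.9255 → s = 16.9255

16.9255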